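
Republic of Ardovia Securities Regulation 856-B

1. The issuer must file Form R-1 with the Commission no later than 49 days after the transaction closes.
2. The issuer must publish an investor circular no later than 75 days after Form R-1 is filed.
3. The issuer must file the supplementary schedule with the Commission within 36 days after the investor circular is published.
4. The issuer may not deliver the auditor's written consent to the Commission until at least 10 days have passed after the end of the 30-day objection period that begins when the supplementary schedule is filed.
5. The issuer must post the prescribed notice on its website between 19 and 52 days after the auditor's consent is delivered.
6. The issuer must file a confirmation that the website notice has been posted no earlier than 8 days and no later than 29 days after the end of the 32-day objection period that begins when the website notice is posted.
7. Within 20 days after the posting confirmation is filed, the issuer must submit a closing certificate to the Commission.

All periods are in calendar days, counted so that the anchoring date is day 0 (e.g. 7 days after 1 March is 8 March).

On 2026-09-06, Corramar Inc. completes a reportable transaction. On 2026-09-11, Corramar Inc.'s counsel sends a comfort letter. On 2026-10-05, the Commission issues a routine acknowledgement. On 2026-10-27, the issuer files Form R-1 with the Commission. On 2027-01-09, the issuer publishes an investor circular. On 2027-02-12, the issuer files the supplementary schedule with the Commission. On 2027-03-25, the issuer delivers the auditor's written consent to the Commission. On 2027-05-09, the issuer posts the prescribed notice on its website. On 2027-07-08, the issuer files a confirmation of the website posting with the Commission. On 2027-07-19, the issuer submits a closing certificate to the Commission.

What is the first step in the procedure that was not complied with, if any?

Step 1 — counting 49 days from 2026-09-06 (when the transaction closes) gives a deadline of 2026-10-25; not done until 2026-10-27, 2 days after the deadline.
No need to go further; step 1 was not satisfied.

Step 1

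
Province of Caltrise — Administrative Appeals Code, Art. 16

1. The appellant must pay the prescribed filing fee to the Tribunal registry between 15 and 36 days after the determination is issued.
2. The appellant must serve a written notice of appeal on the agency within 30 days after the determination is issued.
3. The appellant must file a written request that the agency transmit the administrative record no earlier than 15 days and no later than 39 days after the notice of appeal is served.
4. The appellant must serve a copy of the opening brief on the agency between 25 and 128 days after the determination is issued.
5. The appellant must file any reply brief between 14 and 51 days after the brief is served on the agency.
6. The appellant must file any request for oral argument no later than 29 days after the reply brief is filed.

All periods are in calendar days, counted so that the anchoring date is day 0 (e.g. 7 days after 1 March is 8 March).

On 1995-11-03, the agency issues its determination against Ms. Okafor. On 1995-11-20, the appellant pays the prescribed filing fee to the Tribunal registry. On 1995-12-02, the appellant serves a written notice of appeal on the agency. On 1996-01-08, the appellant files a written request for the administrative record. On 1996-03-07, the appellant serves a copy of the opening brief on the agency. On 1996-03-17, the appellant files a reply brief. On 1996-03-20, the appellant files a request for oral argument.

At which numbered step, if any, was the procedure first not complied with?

Step 1: the window is 15–36 days after 1995-11-03 (when the determination is issued), so 1995-11-18 through 1995-12-09; done 1995-11-20, which is between those dates.
Step 2: 30 days after 1995-11-03 (when the determination is issued) is 1995-12-03; 1995-12-02 is within that limit.
Step 3: the window is 15–39 days after 1995-12-02 (when the notice of appeal is served), so 1995-12-17 through 1996-01-10; done 1996-01-08, which is between those dates.
Step 4: the window is 25–128 days after 1995-11-03 (when the determination is issued), so 1995-11-28 through 1996-03-10; done 1996-03-07, which is between those dates.
Step 5: the window is 14–51 days after 1996-03-07 (when the brief is served on the agency), so 1996-03-21 through 1996-04-27; done 1996-03-17 — 4 days before the window opened.

Step 5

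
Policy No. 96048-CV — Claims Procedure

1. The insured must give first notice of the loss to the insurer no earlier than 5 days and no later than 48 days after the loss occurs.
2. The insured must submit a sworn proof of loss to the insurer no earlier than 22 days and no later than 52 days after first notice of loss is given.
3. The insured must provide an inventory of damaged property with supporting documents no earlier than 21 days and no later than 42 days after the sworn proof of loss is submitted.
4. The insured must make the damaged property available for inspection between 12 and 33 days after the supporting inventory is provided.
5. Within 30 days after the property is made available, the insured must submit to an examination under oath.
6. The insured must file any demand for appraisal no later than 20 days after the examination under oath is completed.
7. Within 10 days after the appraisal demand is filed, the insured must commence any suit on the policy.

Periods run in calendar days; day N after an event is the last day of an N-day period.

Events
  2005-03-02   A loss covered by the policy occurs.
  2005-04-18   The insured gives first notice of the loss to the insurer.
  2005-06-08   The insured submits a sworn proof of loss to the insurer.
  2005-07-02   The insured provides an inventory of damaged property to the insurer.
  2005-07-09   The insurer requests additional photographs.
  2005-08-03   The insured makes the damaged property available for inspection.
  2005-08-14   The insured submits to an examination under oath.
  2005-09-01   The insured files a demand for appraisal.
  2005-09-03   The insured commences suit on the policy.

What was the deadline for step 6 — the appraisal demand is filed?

Step 6 runs from 2005-08-14, when the examination under oath is completed. 20 days after 2005-08-14 is 2005-09-03.

2005-09-03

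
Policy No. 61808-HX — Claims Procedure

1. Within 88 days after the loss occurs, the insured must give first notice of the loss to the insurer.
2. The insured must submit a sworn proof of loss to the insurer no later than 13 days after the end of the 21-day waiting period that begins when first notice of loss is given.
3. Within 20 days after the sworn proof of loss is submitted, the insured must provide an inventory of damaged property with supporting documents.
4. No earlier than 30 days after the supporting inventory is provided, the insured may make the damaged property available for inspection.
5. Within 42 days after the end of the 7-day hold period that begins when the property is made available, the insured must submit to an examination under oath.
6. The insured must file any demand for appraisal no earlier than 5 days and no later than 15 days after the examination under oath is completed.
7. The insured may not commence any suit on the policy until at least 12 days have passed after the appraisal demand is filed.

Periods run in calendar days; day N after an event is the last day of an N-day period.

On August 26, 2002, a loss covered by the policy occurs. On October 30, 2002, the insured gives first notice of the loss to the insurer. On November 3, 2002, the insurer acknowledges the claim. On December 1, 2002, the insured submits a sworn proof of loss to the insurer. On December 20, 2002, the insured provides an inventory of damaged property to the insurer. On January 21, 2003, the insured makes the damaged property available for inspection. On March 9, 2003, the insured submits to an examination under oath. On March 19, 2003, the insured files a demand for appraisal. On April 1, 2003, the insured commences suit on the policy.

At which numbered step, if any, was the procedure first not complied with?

(1) due by August 26, 2002 + 88 days = November 22, 2002; completed October 30, 2002, before the deadline.
(2) due by November 20, 2002 + 13 days = December 3, 2002; December 1, 2002 is within that limit.
(3) due by December 1, 2002 + 20 days = December 21, 2002; done December 20, 2002 — timely.
(4) permitted from December 20, 2002 + 30 days = January 19, 2003 onward; done January 21, 2003 — permitted.
(5) due by January 28, 2003 + 42 days = March 11, 2003; completed March 9, 2003, before the deadline.
(6) the permitted window runs from March 9, 2003 + 5 = March 14, 2003 to March 9, 2003 + 15 = March 24, 2003; done March 19, 2003, which is between those dates.
(7) permitted from March 19, 2003 + 12 days = March 31, 2003 onward; done April 1, 2003 — permitted.

None — every step was satisfied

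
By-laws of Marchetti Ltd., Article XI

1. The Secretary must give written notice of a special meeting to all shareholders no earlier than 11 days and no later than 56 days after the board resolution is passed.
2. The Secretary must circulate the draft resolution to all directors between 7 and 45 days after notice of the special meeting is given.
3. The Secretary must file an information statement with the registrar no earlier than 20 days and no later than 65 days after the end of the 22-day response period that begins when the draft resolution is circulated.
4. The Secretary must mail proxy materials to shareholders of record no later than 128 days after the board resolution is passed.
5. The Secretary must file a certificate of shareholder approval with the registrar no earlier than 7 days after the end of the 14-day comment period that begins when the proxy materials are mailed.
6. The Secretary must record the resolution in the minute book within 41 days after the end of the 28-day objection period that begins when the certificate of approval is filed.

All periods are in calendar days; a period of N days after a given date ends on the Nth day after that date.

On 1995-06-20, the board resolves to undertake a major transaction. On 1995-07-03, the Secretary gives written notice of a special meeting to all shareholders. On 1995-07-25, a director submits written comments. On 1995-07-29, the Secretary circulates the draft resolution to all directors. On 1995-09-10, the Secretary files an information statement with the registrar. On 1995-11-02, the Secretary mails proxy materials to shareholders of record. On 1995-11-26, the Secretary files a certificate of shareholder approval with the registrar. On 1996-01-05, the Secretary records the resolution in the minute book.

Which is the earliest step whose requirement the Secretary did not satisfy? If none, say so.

(1) the permitted window runs from 1995-06-20 + 11 = 1995-07-01 to 1995-06-20 + 56 = 1995-08-15; 1995-07-03 falls inside that range.
(2) the permitted window runs from 1995-07-03 + 7 = 1995-07-10 to 1995-07-03 + 45 = 1995-08-17; 1995-07-29 falls inside that range.
(3) the permitted window runs from 1995-08-20 + 20 = 1995-09-09 to 1995-08-20 + 65 = 1995-10-24; done 1995-09-10, which is between those dates.
(4) due by 1995-06-20 + 128 days = 1995-10-26; 1995-11-02 misses that deadline by 7 days.

Step 4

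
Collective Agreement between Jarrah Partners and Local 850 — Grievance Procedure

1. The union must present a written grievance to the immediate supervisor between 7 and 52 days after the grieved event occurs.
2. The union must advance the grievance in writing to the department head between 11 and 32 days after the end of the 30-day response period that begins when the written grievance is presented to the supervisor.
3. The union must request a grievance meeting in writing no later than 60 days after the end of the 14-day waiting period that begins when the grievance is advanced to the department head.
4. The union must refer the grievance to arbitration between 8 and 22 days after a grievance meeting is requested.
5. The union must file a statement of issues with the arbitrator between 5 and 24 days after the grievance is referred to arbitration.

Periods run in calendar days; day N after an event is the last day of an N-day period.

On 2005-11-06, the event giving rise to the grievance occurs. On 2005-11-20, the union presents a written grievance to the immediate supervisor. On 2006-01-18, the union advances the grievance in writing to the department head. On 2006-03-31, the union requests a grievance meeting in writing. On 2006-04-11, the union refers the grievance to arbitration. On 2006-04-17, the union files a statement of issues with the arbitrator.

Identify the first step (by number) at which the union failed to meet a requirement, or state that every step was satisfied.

None — every step was satisfied

Step 1: the window is 7–52 days after 2005-11-06 (when the grieved event occurs), so 2005-11-13 through 2005-12-28; 2005-11-20 falls inside that range.
Step 2: the window is 11–32 days after 2005-12-20 (end of the 30-day response period, which began when the written grievance is presented to the supervisor on 2005-11-20), so 2005-12-31 through 2006-01-21; 2006-01-18 falls inside that range.
Step 3: 60 days after 2006-02-01 (end of the 14-day waiting period, which began when the grievance is advanced to the department head on 2006-01-18) is 2006-04-02; completed 2006-03-31, before the deadline.
Step 4: the window is 8–22 days after 2006-03-31 (when a grievance meeting is requested), so 2006-04-08 through 2006-04-22; 2006-04-11 falls inside that range.
Step 5: the window is 5–24 days after 2006-04-11 (when the grievance is referred to arbitration), so 2006-04-16 through 2006-05-05; 2006-04-17 falls inside that range.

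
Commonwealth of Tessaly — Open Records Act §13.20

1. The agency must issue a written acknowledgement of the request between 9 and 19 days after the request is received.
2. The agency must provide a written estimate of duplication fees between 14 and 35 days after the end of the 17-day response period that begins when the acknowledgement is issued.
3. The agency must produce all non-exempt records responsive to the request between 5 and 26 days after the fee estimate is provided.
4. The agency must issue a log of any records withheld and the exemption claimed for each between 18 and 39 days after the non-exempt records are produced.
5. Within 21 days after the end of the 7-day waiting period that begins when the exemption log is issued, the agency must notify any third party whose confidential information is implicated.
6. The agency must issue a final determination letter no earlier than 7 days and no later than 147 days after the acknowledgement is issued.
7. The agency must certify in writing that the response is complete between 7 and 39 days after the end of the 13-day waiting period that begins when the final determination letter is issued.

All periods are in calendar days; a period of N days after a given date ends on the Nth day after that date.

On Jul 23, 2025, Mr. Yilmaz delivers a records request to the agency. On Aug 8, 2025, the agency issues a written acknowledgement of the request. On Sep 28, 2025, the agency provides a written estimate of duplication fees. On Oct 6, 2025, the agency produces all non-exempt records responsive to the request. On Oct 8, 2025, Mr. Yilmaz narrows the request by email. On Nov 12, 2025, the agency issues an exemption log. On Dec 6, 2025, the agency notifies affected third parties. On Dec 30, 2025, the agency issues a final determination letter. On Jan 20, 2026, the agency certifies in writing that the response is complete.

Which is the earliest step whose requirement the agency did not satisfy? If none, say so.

(1) the permitted window runs from Jul 23, 2025 + 9 = Aug 1, 2025 to Jul 23, 2025 + 19 = Aug 11, 2025; done Aug 8, 2025 — within the window.
(2) the permitted window runs from Aug 25, 2025 + 14 = Sep 8, 2025 to Aug 25, 2025 + 35 = Sep 29, 2025; Sep 28, 2025 falls inside that range.
(3) the permitted window runs from Sep 28, 2025 + 5 = Oct 3, 2025 to Sep 28, 2025 + 26 = Oct 24, 2025; Oct 6, 2025 falls inside that range.
(4) the permitted window runs from Oct 6, 2025 + 18 = Oct 24, 2025 to Oct 6, 2025 + 39 = Nov 14, 2025; done Nov 12, 2025 — within the window.
(5) due by Nov 19, 2025 + 21 days = Dec 10, 2025; completed Dec 6, 2025, before the deadline.
(6) the permitted window runs from Aug 8, 2025 + 7 = Aug 15, 2025 to Aug 8, 2025 + 147 = Jan 2, 2026; done Dec 30, 2025 — within the window.
(7) the permitted window runs from Jan 12, 2026 + 7 = Jan 19, 2026 to Jan 12, 2026 + 39 = Feb 20, 2026; Jan 20, 2026 falls inside that range.

None — every step was satisfied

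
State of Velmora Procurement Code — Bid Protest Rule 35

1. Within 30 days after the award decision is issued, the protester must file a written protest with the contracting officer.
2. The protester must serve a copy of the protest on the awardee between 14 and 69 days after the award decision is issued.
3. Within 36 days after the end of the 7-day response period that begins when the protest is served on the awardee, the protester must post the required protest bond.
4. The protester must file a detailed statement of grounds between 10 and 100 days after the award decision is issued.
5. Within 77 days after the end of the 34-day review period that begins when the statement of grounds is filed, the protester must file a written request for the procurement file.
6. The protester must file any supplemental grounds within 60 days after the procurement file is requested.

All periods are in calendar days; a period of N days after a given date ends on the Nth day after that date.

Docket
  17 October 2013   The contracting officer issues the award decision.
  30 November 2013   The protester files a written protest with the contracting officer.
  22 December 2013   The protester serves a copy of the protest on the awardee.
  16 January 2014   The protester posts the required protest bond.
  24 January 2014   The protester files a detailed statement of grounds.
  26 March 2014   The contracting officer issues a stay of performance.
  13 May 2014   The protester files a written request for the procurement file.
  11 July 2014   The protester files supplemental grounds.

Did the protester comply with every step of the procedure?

No

(1) due by 17 October 2013 + 30 days = 16 November 2013; not done until 30 November 2013, 14 days after the deadline.
The analysis stops there.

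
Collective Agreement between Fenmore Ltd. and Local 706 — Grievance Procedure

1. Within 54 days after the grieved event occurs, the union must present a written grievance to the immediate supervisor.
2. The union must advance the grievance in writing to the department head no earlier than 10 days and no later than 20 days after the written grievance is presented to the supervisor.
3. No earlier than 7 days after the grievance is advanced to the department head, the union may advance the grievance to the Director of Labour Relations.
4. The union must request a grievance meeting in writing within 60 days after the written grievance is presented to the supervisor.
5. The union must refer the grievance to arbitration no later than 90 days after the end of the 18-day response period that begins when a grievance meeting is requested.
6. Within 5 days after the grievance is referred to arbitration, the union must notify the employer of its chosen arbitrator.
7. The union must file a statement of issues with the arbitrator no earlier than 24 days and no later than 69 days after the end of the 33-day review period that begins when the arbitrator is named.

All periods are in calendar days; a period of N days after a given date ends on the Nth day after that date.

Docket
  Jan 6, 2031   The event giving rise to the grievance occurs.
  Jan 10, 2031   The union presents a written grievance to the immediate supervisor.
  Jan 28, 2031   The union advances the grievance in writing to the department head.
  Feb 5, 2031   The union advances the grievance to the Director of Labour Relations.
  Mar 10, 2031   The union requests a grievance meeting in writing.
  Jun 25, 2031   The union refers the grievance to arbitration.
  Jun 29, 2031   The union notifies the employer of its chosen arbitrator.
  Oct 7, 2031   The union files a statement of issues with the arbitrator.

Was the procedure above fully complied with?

Step 1 — counting 54 days from Jan 6, 2031 (when the grieved event occurs) gives a deadline of Mar 1, 2031; completed Jan 10, 2031, before the deadline.
Step 2 — 10 and 20 days from Jan 10, 2031 (when the written grievance is presented to the supervisor) are Jan 20, 2031 and Jan 30, 2031 respectively; done Jan 28, 2031, which is between those dates.
Step 3 — must wait 7 days from Jan 28, 2031 (when the grievance is advanced to the department head), so not before Feb 4, 2031; Feb 5, 2031 is on or after that date.
Step 4 — counting 60 days from Jan 10, 2031 (when the written grievance is presented to the supervisor) gives a deadline of Mar 11, 2031; Mar 10, 2031 is within that limit.
Step 5 — counting 90 days from Mar 28, 2031 (end of the 18-day response period, which began when a grievance meeting is requested on Mar 10, 2031) gives a deadline of Jun 26, 2031; done Jun 25, 2031 — timely.
Step 6 — counting 5 days from Jun 25, 2031 (when the grievance is referred to arbitration) gives a deadline of Jun 30, 2031; completed Jun 29, 2031, before the deadline.
Step 7 — 24 and 69 days from Aug 1, 2031 (end of the 33-day review period, which began when the arbitrator is named on Jun 29, 2031) are Aug 25, 2031 and Oct 9, 2031 respectively; done Oct 7, 2031, which is between those dates.

Yes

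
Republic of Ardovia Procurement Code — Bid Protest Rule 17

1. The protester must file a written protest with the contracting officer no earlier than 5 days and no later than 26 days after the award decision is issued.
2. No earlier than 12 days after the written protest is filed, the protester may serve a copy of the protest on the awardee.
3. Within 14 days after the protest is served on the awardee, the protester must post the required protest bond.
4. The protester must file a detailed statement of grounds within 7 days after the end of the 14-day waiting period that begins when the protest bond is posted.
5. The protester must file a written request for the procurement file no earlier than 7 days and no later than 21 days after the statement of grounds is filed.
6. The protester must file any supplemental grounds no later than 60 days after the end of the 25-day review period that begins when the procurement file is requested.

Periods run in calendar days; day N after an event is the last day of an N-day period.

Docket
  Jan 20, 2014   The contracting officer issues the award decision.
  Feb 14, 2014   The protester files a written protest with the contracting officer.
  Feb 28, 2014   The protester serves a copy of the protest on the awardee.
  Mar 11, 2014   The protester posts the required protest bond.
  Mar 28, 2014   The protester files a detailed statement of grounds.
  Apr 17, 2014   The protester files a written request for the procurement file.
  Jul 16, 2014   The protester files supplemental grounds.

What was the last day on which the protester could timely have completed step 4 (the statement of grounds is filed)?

Apr 1, 2014

The protest bond is posted on Mar 11, 2014; the 14-day waiting period therefore ends Mar 25, 2014, and step 4 runs from that date. 7 days after Mar 25, 2014 is Apr 1, 2014.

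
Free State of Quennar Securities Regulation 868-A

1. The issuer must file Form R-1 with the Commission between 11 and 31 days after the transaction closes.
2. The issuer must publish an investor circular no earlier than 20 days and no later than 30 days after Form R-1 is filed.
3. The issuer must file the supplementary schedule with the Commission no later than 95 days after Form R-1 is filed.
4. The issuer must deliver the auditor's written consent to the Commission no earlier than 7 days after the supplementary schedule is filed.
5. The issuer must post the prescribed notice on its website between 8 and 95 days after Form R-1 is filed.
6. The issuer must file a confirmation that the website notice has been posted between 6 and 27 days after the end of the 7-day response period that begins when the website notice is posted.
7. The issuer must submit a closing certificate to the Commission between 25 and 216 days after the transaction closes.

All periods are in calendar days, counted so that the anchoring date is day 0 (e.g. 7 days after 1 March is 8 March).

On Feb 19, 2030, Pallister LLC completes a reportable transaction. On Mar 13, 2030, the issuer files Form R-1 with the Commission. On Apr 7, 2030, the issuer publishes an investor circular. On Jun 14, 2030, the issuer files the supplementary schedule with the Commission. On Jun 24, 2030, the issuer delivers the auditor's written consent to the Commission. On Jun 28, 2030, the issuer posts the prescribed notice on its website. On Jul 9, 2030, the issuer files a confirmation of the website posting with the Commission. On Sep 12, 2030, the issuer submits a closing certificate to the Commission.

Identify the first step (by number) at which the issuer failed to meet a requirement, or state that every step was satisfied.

Step 1 — 11 and 31 days from Feb 19, 2030 (when the transaction closes) are Mar 2, 2030 and Mar 22, 2030 respectively; done Mar 13, 2030 — within the window.
Step 2 — 20 and 30 days from Mar 13, 2030 (when Form R-1 is filed) are Apr 2, 2030 and Apr 12, 2030 respectively; done Apr 7, 2030, which is between those dates.
Step 3 — counting 95 days from Mar 13, 2030 (when Form R-1 is filed) gives a deadline of Jun 16, 2030; done Jun 14, 2030 — timely.
Step 4 — must wait 7 days from Jun 14, 2030 (when the supplementary schedule is filed), so not before Jun 21, 2030; Jun 24, 2030 is on or after that date.
Step 5 — 8 and 95 days from Mar 13, 2030 (when Form R-1 is filed) are Mar 21, 2030 and Jun 16, 2030 respectively; done Jun 28, 2030 — 12 days after the window closed.
That is the first point of non-compliance.

Step 5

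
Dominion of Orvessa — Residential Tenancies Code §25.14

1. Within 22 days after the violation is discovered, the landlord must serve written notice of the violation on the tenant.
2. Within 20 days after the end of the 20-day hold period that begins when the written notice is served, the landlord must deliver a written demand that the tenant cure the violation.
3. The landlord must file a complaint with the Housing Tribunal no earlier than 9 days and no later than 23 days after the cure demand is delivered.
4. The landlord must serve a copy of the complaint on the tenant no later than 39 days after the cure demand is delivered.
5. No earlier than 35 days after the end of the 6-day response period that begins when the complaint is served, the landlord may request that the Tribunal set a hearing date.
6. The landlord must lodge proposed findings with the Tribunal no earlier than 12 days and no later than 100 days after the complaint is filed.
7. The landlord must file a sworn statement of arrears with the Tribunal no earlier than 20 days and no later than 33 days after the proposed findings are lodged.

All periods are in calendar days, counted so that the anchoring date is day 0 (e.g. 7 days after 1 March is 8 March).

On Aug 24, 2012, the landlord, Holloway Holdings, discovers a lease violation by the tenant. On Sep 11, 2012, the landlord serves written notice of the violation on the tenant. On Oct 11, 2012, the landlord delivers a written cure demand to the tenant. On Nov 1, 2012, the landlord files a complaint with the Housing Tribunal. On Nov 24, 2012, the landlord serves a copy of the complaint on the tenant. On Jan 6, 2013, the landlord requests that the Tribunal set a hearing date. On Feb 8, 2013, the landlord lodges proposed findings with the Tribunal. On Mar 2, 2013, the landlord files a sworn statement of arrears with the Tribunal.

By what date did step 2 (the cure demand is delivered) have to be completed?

Oct 21, 2012

The written notice is served on Sep 11, 2012; the 20-day hold period therefore ends Oct 1, 2012, and step 2 runs from that date. 20 days after Oct 1, 2012 is Oct 21, 2012.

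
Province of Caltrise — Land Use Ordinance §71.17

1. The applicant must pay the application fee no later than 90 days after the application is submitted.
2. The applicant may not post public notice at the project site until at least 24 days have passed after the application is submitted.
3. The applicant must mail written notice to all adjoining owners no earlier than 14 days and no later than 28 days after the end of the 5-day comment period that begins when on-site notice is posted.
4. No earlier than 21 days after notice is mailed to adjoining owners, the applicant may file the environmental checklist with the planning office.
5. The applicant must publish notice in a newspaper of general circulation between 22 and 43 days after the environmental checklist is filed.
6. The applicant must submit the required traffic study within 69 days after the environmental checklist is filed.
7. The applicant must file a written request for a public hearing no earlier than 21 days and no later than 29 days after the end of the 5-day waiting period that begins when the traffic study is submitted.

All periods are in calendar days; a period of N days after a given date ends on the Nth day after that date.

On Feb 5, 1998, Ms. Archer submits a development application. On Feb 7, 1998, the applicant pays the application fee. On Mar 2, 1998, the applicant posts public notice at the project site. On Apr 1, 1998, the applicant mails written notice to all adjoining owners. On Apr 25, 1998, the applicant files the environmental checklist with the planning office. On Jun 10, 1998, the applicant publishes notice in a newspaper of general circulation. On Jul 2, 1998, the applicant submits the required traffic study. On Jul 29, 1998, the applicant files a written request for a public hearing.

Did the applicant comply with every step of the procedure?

No

(1) due by Feb 5, 1998 + 90 days = May 6, 1998; completed Feb 7, 1998, before the deadline.
(2) permitted from Feb 5, 1998 + 24 days = Mar 1, 1998 onward; done Mar 2, 1998 — permitted.
(3) the permitted window runs from Mar 7, 1998 + 14 = Mar 21, 1998 to Mar 7, 1998 + 28 = Apr 4, 1998; done Apr 1, 1998, which is between those dates.
(4) permitted from Apr 1, 1998 + 21 days = Apr 22, 1998 onward; Apr 25, 1998 is on or after that date.
(5) the permitted window runs from Apr 25, 1998 + 22 = May 17, 1998 to Apr 25, 1998 + 43 = Jun 7, 1998; Jun 10, 1998 is 3 days past the end of the window.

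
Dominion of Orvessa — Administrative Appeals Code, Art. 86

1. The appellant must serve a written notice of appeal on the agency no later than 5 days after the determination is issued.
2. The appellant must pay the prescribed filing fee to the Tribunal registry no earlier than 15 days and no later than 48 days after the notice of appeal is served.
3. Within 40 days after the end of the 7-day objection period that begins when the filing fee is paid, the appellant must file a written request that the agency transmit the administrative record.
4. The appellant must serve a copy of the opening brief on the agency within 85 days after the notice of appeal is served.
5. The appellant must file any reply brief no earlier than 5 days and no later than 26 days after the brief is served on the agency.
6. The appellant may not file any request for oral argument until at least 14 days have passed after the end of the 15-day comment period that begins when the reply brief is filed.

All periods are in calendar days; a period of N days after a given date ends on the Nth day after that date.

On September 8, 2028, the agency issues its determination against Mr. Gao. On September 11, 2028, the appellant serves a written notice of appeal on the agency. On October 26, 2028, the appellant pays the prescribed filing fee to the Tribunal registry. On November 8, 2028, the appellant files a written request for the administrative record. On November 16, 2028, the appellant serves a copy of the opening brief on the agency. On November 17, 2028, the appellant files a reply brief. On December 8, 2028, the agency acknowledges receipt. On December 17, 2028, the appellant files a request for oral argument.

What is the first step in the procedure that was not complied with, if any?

Step 5

Step 1: 5 days after September 8, 2028 (when the determination is issued) is September 13, 2028; September 11, 2028 is within that limit.
Step 2: the window is 15–48 days after September 11, 2028 (when the notice of appeal is served), so September 26, 2028 through October 29, 2028; done October 26, 2028, which is between those dates.
Step 3: 40 days after November 2, 2028 (end of the 7-day objection period, which began when the filing fee is paid on October 26, 2028) is December 12, 2028; November 8, 2028 is within that limit.
Step 4: 85 days after September 11, 2028 (when the notice of appeal is served) is December 5, 2028; done November 16, 2028 — timely.
Step 5: the window is 5–26 days after November 16, 2028 (when the brief is served on the agency), so November 21, 2028 through December 12, 2028; November 17, 2028 is 4 days too early.
No need to go further; step 5 was not satisfied.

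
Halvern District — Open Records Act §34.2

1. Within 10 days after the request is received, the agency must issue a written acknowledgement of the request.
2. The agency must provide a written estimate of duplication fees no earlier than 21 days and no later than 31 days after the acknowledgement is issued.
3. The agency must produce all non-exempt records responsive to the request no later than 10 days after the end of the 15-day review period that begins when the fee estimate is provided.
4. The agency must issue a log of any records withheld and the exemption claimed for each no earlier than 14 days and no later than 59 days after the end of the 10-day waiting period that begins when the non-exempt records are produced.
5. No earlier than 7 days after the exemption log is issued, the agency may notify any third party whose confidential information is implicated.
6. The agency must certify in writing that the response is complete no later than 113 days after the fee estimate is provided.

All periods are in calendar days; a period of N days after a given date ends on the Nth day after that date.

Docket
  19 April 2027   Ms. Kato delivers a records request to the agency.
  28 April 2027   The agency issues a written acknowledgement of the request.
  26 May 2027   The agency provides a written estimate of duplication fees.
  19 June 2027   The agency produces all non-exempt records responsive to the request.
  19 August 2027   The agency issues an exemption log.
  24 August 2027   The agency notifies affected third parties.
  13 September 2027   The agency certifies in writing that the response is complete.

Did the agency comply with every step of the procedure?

(1) due by 19 April 2027 + 10 days = 29 April 2027; completed 28 April 2027, before the deadline.
(2) the permitted window runs from 28 April 2027 + 21 = 19 May 2027 to 28 April 2027 + 31 = 29 May 2027; done 26 May 2027, which is between those dates.
(3) due by 10 June 2027 + 10 days = 20 June 2027; 19 June 2027 is within that limit.
(4) the permitted window runs from 29 June 2027 + 14 = 13 July 2027 to 29 June 2027 + 59 = 27 August 2027; done 19 August 2027, which is between those dates.
(5) permitted from 19 August 2027 + 7 days = 26 August 2027 onward; done 24 August 2027 — 2 days too early.
The analysis stops there.

No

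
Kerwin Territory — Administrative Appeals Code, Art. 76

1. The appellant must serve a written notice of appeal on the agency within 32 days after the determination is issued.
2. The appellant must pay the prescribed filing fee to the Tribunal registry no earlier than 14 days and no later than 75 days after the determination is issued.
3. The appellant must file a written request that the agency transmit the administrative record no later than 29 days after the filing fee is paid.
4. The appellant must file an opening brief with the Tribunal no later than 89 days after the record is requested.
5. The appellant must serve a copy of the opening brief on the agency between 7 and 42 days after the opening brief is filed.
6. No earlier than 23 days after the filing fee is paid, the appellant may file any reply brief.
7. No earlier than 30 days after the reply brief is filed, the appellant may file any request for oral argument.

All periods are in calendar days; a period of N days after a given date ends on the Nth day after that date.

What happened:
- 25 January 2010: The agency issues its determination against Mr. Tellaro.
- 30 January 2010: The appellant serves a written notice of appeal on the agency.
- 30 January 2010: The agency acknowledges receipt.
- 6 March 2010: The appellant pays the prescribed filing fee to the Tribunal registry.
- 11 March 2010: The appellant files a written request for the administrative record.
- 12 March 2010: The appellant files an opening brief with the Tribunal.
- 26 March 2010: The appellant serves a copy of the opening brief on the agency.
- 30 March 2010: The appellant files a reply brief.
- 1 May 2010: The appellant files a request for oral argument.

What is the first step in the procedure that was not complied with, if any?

None — every step was satisfied

(1) due by 25 January 2010 + 32 days = 26 February 2010; 30 January 2010 is within that limit.
(2) the permitted window runs from 25 January 2010 + 14 = 8 February 2010 to 25 January 2010 + 75 = 10 April 2010; done 6 March 2010, which is between those dates.
(3) due by 6 March 2010 + 29 days = 4 April 2010; done 11 March 2010 — timely.
(4) due by 11 March 2010 + 89 days = 8 June 2010; completed 12 March 2010, before the deadline.
(5) the permitted window runs from 12 March 2010 + 7 = 19 March 2010 to 12 March 2010 + 42 = 23 April 2010; done 26 March 2010, which is between those dates.
(6) permitted from 6 March 2010 + 23 days = 29 March 2010 onward; 30 March 2010 is on or after that date.
(7) permitted from 30 March 2010 + 30 days = 29 April 2010 onward; 1 May 2010 is on or after that date.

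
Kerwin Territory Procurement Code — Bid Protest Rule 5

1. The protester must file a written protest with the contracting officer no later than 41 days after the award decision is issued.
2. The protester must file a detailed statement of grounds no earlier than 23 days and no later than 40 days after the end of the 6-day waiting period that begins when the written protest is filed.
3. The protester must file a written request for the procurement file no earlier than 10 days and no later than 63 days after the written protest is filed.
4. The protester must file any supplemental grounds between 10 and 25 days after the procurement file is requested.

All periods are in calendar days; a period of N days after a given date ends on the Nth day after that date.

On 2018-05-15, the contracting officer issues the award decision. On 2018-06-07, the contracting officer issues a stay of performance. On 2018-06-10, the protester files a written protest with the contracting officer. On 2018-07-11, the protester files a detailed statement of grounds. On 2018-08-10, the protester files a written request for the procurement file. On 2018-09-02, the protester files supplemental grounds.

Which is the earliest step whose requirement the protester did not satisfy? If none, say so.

None — every step was satisfied

Step 1 — counting 41 days from 2018-05-15 (when the award decision is issued) gives a deadline of 2018-06-25; done 2018-06-10 — timely.
Step 2 — 23 and 40 days from 2018-06-16 (end of the 6-day waiting period, which began when the written protest is filed on 2018-06-10) are 2018-07-09 and 2018-07-26 respectively; done 2018-07-11, which is between those dates.
Step 3 — 10 and 63 days from 2018-06-10 (when the written protest is filed) are 2018-06-20 and 2018-08-12 respectively; done 2018-08-10 — within the window.
Step 4 — 10 and 25 days from 2018-08-10 (when the procurement file is requested) are 2018-08-20 and 2018-09-04 respectively; done 2018-09-02 — within the window.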